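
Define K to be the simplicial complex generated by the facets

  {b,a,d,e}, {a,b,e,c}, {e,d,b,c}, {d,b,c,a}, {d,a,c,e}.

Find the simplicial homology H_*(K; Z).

Fix the vertex order a < b < c < d < e and write every simplex with vertices in increasing order. Then dim K = 3 and the simplices of K are:

  0-simplices (5): a, b, c, d, e
  1-simplices (10): ab, ac, ad, ae, bc, bd, be, cd, ce, de
  2-simplices (10): abc, abd, abe, acd, ace, ade, bcd, bce, bde, cde
  3-simplices (5): abcd, abce, abde, acde, bcde

giving chain groups C_0 ≅ Z^5, C_1 ≅ Z^10, C_2 ≅ Z^10, C_3 ≅ Z^5.

The boundary map ∂_1: C_1 → C_0 sends each edge [p,q] (with p < q) to q − p. For instance
  ∂ab = b − a.
The 5×10 boundary matrix has rank 4 and Smith normal form diag(1,1,1,1).

∂_2: C_2 → C_1 maps a triangle to the signed sum of its edges. For instance
  ∂abc = bc − ac + ab,
  ∂abd = bd − ad + ab.
This gives a 10×10 integer matrix of rank 6; reducing to Smith normal form yields diagonal entries (1,1,1,1,1,1).

The boundary map ∂_3: C_3 → C_2 sends each 3-simplex σ to the alternating sum Σ_i (−1)^i (σ with its i-th vertex removed). For instance
  ∂acde = cde − ade + ace − acd,
  ∂abde = bde − ade + abe − abd.
This gives a 10×5 integer matrix of rank 4; reducing to Smith normal form yields diagonal entries (1,1,1,1).

Reading off H_k = ker ∂_k / im ∂_{k+1}:

  H_0: rank C_0 − rank ∂_1 = 5 − 4 = 1, and the invariant factors of ∂_1 are all 1, so H_0 = Z.
  H_1: rank ker ∂_1 − rank ∂_2 = (10 − 4) − 6 = 0, and the invariant factors of ∂_2 are all 1, so H_1 = 0.
  H_2: rank ker ∂_2 − rank ∂_3 = (10 − 6) − 4 = 0, and the invariant factors of ∂_3 are all 1, so H_2 = 0.
  H_3: rank ker ∂_3 − rank ∂_4 = (5 − 4) − 0 = 1, and there is no ∂_4, so H_3 = Z.

H_0 = Z,  H_1 = 0,  H_2 = 0,  H_3 = Z.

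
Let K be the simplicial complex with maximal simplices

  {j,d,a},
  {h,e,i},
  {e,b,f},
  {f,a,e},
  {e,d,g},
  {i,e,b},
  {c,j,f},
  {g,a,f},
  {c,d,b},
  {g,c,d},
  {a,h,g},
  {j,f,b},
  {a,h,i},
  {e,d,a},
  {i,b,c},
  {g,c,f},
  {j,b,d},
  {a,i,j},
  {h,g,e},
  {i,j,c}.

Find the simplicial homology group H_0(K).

H_0 ≅ Z.

Take the total order a < b < c < d < e < f < g < h < i < j on the vertex set. Then K (dimension 2) consists of the simplices:

  0-simplices (10): a, b, c, d, e, f, g, h, i, j
  1-simplices (30): ad, ae, af, ag, ah, ai, aj, bc, bd, be, bf, bi, bj, cd, cf, cg, ci, cj, de, dg, dj, ef, eg, eh, ei, fg, fj, gh, hi, ij
  2-simplices (20): ade, adj, aef, afg, agh, ahi, aij, bcd, bci, bdj, bef, bei, bfj, cdg, cfg, cfj, cij, deg, egh, ehi

so the chain groups are C_0 ≅ Z^10, C_1 ≅ Z^30, C_2 ≅ Z^20.

∂_1: C_1 → C_0 is given by ∂[p,q] = [q] − [p]. For instance
  ∂eg = g − e.
This gives a 10×30 integer matrix of rank 9; reducing to Smith normal form yields diagonal entries (1,1,1,1,1,1,1,1,1).

The boundary map ∂_2: C_2 → C_1 maps a triangle to the signed sum of its edges. For instance
  ∂adj = dj − aj + ad,
  ∂bef = ef − bf + be.
This gives a 30×20 integer matrix of rank 20; reducing to Smith normal form yields diagonal entries (1,1,1,1,1,1,1,1,1,1,1,1,1,1,1,1,1,1,1,2).

From H_k ≅ ker(∂_k) / im(∂_{k+1}) we obtain:

  H_0: rank C_0 − rank ∂_1 = 10 − 9 = 1, and the invariant factors of ∂_1 are all 1, so H_0 ≅ Z.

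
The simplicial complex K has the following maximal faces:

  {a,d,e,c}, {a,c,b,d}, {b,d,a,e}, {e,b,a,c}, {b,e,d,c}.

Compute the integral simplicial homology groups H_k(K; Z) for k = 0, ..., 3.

We work with the vertex ordering a < b < c < d < e. The simplices of K, each written with vertices in increasing order, are:

  0-simplices (5): a, b, c, d, e
  1-simplices (10): ab, ac, ad, ae, bc, bd, be, cd, ce, de
  2-simplices (10): abc, abd, abe, acd, ace, ade, bcd, bce, bde, cde
  3-simplices (5): abcd, abce, abde, acde, bcde

so the chain groups are C_0 ≅ Z^5, C_1 ≅ Z^10, C_2 ≅ Z^10, C_3 ≅ Z^5.

∂_1: C_1 → C_0 maps an edge to its endpoints' difference, ∂[p,q] = q − p. For instance
  ∂ab = b − a.
As a 5×10 matrix over Z this has rank 4, with invariant factors (1,1,1,1).

∂_2: C_2 → C_1 acts by ∂[p,q,r] = [q,r] − [p,r] + [p,q]. For instance
  ∂bcd = cd − bd + bc,
  ∂cde = de − ce + cd.
The resulting 10×10 matrix has rank 6, and its Smith normal form has invariant factors (1,1,1,1,1,1).

∂_3: C_3 → C_2 sends each 3-simplex σ to the alternating sum Σ_i (−1)^i (σ with its i-th vertex removed). For instance
  ∂abde = bde − ade + abe − abd,
  ∂acde = cde − ade + ace − acd.
The 10×5 boundary matrix has rank 4 and Smith normal form diag(1,1,1,1).

Reading off H_k = ker ∂_k / im ∂_{k+1}:

  H_0: rank C_0 − rank ∂_1 = 5 − 4 = 1, and the invariant factors of ∂_1 are all 1, so H_0 = Z.
  H_1: rank ker ∂_1 − rank ∂_2 = (10 − 4) − 6 = 0, and the invariant factors of ∂_2 are all 1, so H_1 = 0.
  H_2: rank ker ∂_2 − rank ∂_3 = (10 − 6) − 4 = 0, and the invariant factors of ∂_3 are all 1, so H_2 = 0.
  H_3: rank ker ∂_3 − rank ∂_4 = (5 − 4) − 0 = 1, and there is no ∂_4, so H_3 = Z.

(K is a triangulation of the 3-sphere S^3.)

H_0 = Z,  H_1 = 0,  H_2 = 0,  H_3 = Z.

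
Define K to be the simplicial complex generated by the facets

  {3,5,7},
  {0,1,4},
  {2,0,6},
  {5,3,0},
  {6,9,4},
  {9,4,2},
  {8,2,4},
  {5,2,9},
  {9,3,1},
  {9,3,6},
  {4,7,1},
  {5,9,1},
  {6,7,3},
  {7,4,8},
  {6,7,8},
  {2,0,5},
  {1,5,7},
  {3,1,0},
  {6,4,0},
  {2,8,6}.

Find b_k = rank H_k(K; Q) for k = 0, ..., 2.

Take the total order 0 < 1 < 2 < 3 < 4 < 5 < 6 < 7 < 8 < 9 on the vertex set. Then K (dimension 2) consists of the simplices:

  0-simplices (10): [0], [1], [2], [3], [4], [5], [6], [7], [8], [9]
  1-simplices (30): (30 of them)
  2-simplices (20): (20 of them)

giving chain groups C_0 ≅ Z^10, C_1 ≅ Z^30, C_2 ≅ Z^20.

∂_1: C_1 → C_0 maps an edge to its endpoints' difference, ∂[p,q] = q − p. For instance
  ∂[3,5] = [5] − [3].
The resulting 10×30 matrix has rank 9, and its Smith normal form has invariant factors (1,1,1,1,1,1,1,1,1).

Boundary ∂_2: C_2 → C_1 maps a triangle to the signed sum of its edges. For instance
  ∂[1,5,7] = [5,7] − [1,7] + [1,5],
  ∂[1,3,9] = [3,9] − [1,9] + [1,3].
The resulting 30×20 matrix has rank 20, and its Smith normal form has invariant factors (1,1,1,1,1,1,1,1,1,1,1,1,1,1,1,1,1,1,1,2).

Computing H_k = (kernel of ∂_k) / (image of ∂_{k+1}):

  H_0: rank C_0 − rank ∂_1 = 10 − 9 = 1, and the invariant factors of ∂_1 are all 1, so H_0 ≅ Z.
  H_1: rank ker ∂_1 − rank ∂_2 = (30 − 9) − 20 = 1, and ∂_2 has invariant factor 2 > 1, so H_1 ≅ Z × Z/2.
  H_2: rank ker ∂_2 − rank ∂_3 = (20 − 20) − 0 = 0, and there is no ∂_3, so H_2 ≅ 0.

(K is a triangulation of the Klein bottle.)

Hence the Betti numbers are b_0 = 1, b_1 = 1, b_2 = 0.

b_0 = 1, b_1 = 1, b_2 = 0.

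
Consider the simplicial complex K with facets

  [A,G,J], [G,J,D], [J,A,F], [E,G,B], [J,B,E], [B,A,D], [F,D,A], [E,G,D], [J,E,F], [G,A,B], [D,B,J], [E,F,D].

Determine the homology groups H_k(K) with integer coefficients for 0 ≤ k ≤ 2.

H_0 ≅ Z,  H_1 ≅ Z_2,  H_2 = 0.

Take the total order A < B < D < E < F < G < J on the vertex set. Then K (dimension 2) consists of the simplices:

  0-simplices (7): A, B, D, E, F, G, J
  1-simplices (18): AB, AD, AF, AG, AJ, BD, BE, BG, BJ, DE, DF, DG, DJ, EF, EG, EJ, FJ, GJ
  2-simplices (12): ABD, ABG, ADF, AFJ, AGJ, BDJ, BEG, BEJ, DEF, DEG, DGJ, EFJ

Hence C_0 ≅ Z^7, C_1 ≅ Z^18, C_2 ≅ Z^12.

Boundary ∂_1: C_1 → C_0 is given by ∂[p,q] = [q] − [p].
This gives a 7×18 integer matrix of rank 6; reducing to Smith normal form yields diagonal entries (1,1,1,1,1,1).

Boundary ∂_2: C_2 → C_1 acts by ∂[p,q,r] = [q,r] − [p,r] + [p,q]. For instance
  ∂ADF = DF − AF + AD,
  ∂BEJ = EJ − BJ + BE.
As a 18×12 matrix over Z this has rank 12, with invariant factors (1,1,1,1,1,1,1,1,1,1,1,2).

Computing H_k = (kernel of ∂_k) / (image of ∂_{k+1}):

  H_0: rank C_0 − rank ∂_1 = 7 − 6 = 1, and the invariant factors of ∂_1 are all 1, so H_0 = Z.
  H_1: rank ker ∂_1 − rank ∂_2 = (18 − 6) − 12 = 0, and ∂_2 has invariant factor 2 > 1, so H_1 = Z_2.
  H_2: rank ker ∂_2 − rank ∂_3 = (12 − 12) − 0 = 0, and there is no ∂_3, so H_2 = 0.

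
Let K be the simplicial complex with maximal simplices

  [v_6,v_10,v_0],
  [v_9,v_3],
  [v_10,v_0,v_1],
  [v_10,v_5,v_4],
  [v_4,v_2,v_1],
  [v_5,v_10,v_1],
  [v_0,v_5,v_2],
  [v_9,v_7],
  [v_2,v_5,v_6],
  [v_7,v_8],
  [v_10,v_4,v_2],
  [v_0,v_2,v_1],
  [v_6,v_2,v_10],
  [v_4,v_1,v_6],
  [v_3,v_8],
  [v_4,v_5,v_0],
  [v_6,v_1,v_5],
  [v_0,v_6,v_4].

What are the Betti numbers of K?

Order the vertices as v_0 < v_1 < v_2 < v_3 < v_4 < v_5 < v_6 < v_7 < v_8 < v_9 < v_10. Listing each simplex with vertices in this order, K has dimension 2 with simplices:

  0-simplices (11): [v_0], [v_1], [v_2], [v_3], [v_4], [v_5], [v_6], [v_7], [v_8], [v_9], [v_10]
  1-simplices (25): (25 of them)
  2-simplices (14): (14 of them)

giving chain groups C_0 ≅ Z^11, C_1 ≅ Z^25, C_2 ≅ Z^14.

Boundary ∂_1: C_1 → C_0 sends each edge [p,q] (with p < q) to q − p. For instance
  ∂[v_0,v_5] = [v_5] − [v_0].
This gives a 11×25 integer matrix of rank 9; reducing to Smith normal form yields diagonal entries (1,1,1,1,1,1,1,1,1).

∂_2: C_2 → C_1 maps a triangle to the signed sum of its edges. For instance
  ∂[v_1,v_2,v_4] = [v_2,v_4] − [v_1,v_4] + [v_1,v_2],
  ∂[v_0,v_1,v_10] = [v_1,v_10] − [v_0,v_10] + [v_0,v_1].
As a 25×14 matrix over Z this has rank 13, with invariant factors (1,1,1,1,1,1,1,1,1,1,1,1,1).

Reading off H_k = ker ∂_k / im ∂_{k+1}:

  H_0: rank C_0 − rank ∂_1 = 11 − 9 = 2, and the invariant factors of ∂_1 are all 1, so H_0 = Z^2.
  H_1: rank ker ∂_1 − rank ∂_2 = (25 − 9) − 13 = 3, and the invariant factors of ∂_2 are all 1, so H_1 = Z^3.
  H_2: rank ker ∂_2 − rank ∂_3 = (14 − 13) − 0 = 1, and there is no ∂_3, so H_2 = Z.

Hence the Betti numbers are b_0 = 2, b_1 = 3, b_2 = 1.

b_0 = 2, b_1 = 3, b_2 = 1.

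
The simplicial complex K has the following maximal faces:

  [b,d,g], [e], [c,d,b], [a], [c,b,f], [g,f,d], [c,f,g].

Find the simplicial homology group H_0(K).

H_0 ≅ Z^3.

Order the vertices as a < b < c < d < e < f < g. Listing each simplex with vertices in this order, K has dimension 2 with simplices:

  0-simplices (7): a, b, c, d, e, f, g
  1-simplices (10): bc, bd, bf, bg, cd, cf, cg, df, dg, fg
  2-simplices (5): bcd, bcf, bdg, cfg, dfg

Hence C_0 ≅ Z^7, C_1 ≅ Z^10, C_2 ≅ Z^5.

The boundary map ∂_1: C_1 → C_0 is given by ∂[p,q] = [q] − [p].
The resulting 7×10 matrix has rank 4, and its Smith normal form has invariant factors (1,1,1,1).

Boundary ∂_2: C_2 → C_1 maps a triangle to the signed sum of its edges. For instance
  ∂dfg = fg − dg + df,
  ∂bcd = cd − bd + bc.
The resulting 10×5 matrix has rank 5, and its Smith normal form has invariant factors (1,1,1,1,1).

Reading off H_k = ker ∂_k / im ∂_{k+1}:

  H_0: rank C_0 − rank ∂_1 = 7 − 4 = 3, and the invariant factors of ∂_1 are all 1, so H_0 = Z^3.

(K is a triangulation of the disjoint union of the Möbius band and a set of 2 points.)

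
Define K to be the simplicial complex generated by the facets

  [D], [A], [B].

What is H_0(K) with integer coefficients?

Fix the vertex order A < B < D and write every simplex with vertices in increasing order. Then dim K = 0 and the simplices of K are:

  0-simplices (3): A, B, D

giving chain groups C_0 ≅ Z^3.

Now H_k = ker ∂_k / im ∂_{k+1}, so:

  H_0: rank C_0 − rank ∂_1 = 3 − 0 = 3, and there is no ∂_1, so H_0 = Z^3.

(K is a triangulation of a set of 3 points.)

H_0 = Z^3.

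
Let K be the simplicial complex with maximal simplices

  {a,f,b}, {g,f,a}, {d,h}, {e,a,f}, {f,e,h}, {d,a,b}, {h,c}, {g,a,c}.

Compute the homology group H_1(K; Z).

We work with the vertex ordering a < b < c < d < e < f < g < h. The simplices of K, each written with vertices in increasing order, are:

  0-simplices (8): a, b, c, d, e, f, g, h
  1-simplices (15): ab, ac, ad, ae, af, ag, bd, bf, cg, ch, dh, ef, eh, fg, fh
  2-simplices (6): abd, abf, acg, aef, afg, efh

giving chain groups C_0 ≅ Z^8, C_1 ≅ Z^15, C_2 ≅ Z^6.

The boundary map ∂_1: C_1 → C_0 sends each edge [p,q] (with p < q) to q − p.
The 8×15 boundary matrix has rank 7 and Smith normal form diag(1,1,1,1,1,1,1).

∂_2: C_2 → C_1 sends each 2-simplex [p,q,r] to [q,r] − [p,r] + [p,q]. For instance
  ∂aef = ef − af + ae,
  ∂abd = bd − ad + ab.
The 15×6 boundary matrix has rank 6 and Smith normal form diag(1,1,1,1,1,1).

Now H_k = ker ∂_k / im ∂_{k+1}, so:

  H_1: rank ker ∂_1 − rank ∂_2 = (15 − 7) − 6 = 2, and the invariant factors of ∂_2 are all 1, so H_1 = Z^2.

H_1 = Z^2.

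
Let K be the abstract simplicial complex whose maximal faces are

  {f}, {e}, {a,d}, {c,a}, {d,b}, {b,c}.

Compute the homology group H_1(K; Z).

H_1 = Z.

K has 6 vertices, 4 edges.
rank ∂_1 = 3, rank ∂_2 = 0 ⇒ b_1 = 4 − 3 − 0 = 1. So H_1 = Z.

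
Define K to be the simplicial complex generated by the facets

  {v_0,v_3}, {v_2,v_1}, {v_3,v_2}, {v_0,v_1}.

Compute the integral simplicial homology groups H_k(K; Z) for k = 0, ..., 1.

Fix the vertex order v_0 < v_1 < v_2 < v_3 and write every simplex with vertices in increasing order. Then dim K = 1 and the simplices of K are:

  0-simplices (4): [v_0], [v_1], [v_2], [v_3]
  1-simplices (4): [v_0,v_1], [v_0,v_3], [v_1,v_2], [v_2,v_3]

so the chain groups are C_0 ≅ Z^4, C_1 ≅ Z^4.

The boundary map ∂_1: C_1 → C_0 is given by ∂[p,q] = [q] − [p]. For instance
  ∂[v_0,v_1] = [v_1] − [v_0].
This gives a 4×4 integer matrix of rank 3; reducing to Smith normal form yields diagonal entries (1,1,1).

From H_k ≅ ker(∂_k) / im(∂_{k+1}) we obtain:

  H_0: rank C_0 − rank ∂_1 = 4 − 3 = 1, and the invariant factors of ∂_1 are all 1, so H_0 ≅ Z.
  H_1: rank ker ∂_1 − rank ∂_2 = (4 − 3) − 0 = 1, and there is no ∂_2, so H_1 ≅ Z.

H_0 = Z,  H_1 = Z.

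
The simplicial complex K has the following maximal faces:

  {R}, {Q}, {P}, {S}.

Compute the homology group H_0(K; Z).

Order the vertices as P < Q < R < S. Listing each simplex with vertices in this order, K has dimension 0 with simplices:

  0-simplices (4): P, Q, R, S

Hence C_0 ≅ Z^4.

Reading off H_k = ker ∂_k / im ∂_{k+1}:

  H_0: rank C_0 − rank ∂_1 = 4 − 0 = 4, and there is no ∂_1, so H_0 ≅ Z^4.

H_0 = Z^4.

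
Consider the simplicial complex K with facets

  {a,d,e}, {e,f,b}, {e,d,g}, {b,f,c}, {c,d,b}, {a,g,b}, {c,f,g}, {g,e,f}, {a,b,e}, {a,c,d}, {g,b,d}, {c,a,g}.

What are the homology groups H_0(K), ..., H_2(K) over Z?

H_0 ≅ Z,  H_1 ≅ Z/2,  H_2 = 0.

Fix the vertex order a < b < c < d < e < f < g and write every simplex with vertices in increasing order. Then dim K = 2 and the simplices of K are:

  0-simplices (7): a, b, c, d, e, f, g
  1-simplices (18): ab, ac, ad, ae, ag, bc, bd, be, bf, bg, cd, cf, cg, de, dg, ef, eg, fg
  2-simplices (12): abe, abg, acd, acg, ade, bcd, bcf, bdg, bef, cfg, deg, efg

giving chain groups C_0 ≅ Z^7, C_1 ≅ Z^18, C_2 ≅ Z^12.

∂_1: C_1 → C_0 sends each edge [p,q] (with p < q) to q − p. For instance
  ∂cg = g − c.
This gives a 7×18 integer matrix of rank 6; reducing to Smith normal form yields diagonal entries (1,1,1,1,1,1).

Boundary ∂_2: C_2 → C_1 sends each 2-simplex [p,q,r] to [q,r] − [p,r] + [p,q]. For instance
  ∂bcf = cf − bf + bc,
  ∂abg = bg − ag + ab.
As a 18×12 matrix over Z this has rank 12, with invariant factors (1,1,1,1,1,1,1,1,1,1,1,2).

Computing H_k = (kernel of ∂_k) / (image of ∂_{k+1}):

  H_0: rank C_0 − rank ∂_1 = 7 − 6 = 1, and the invariant factors of ∂_1 are all 1, so H_0 = Z.
  H_1: rank ker ∂_1 − rank ∂_2 = (18 − 6) − 12 = 0, and ∂_2 has invariant factor 2 > 1, so H_1 = Z/2.
  H_2: rank ker ∂_2 − rank ∂_3 = (12 − 12) − 0 = 0, and there is no ∂_3, so H_2 = 0.

(K is a triangulation of the real projective plane RP^2.)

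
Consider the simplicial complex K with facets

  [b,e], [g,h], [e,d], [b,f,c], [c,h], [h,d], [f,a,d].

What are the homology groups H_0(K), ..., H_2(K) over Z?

H_0 ≅ Z,  H_1 ≅ Z^2,  H_2 = 0.

K has 8 vertices, 11 edges, 2 triangles.
rank ∂_0 = 0, rank ∂_1 = 7 ⇒ b_0 = 8 − 0 − 7 = 1; all invariant factors of ∂_1 are 1 so no torsion. So H_0 ≅ Z.
rank ∂_1 = 7, rank ∂_2 = 2 ⇒ b_1 = 11 − 7 − 2 = 2; all invariant factors of ∂_2 are 1 so no torsion. So H_1 ≅ Z^2.
rank ∂_2 = 2, rank ∂_3 = 0 ⇒ b_2 = 2 − 2 − 0 = 0. So H_2 ≅ 0.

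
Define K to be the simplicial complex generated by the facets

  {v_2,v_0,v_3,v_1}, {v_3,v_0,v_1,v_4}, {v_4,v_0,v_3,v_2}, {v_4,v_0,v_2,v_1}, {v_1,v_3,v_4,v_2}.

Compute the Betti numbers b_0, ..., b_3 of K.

We work with the vertex ordering v_0 < v_1 < v_2 < v_3 < v_4. The simplices of K, each written with vertices in increasing order, are:

  0-simplices (5): [v_0], [v_1], [v_2], [v_3], [v_4]
  1-simplices (10): [v_0,v_1], [v_0,v_2], [v_0,v_3], [v_0,v_4], [v_1,v_2], [v_1,v_3], [v_1,v_4], [v_2,v_3], [v_2,v_4], [v_3,v_4]
  2-simplices (10): [v_0,v_1,v_2], [v_0,v_1,v_3], [v_0,v_1,v_4], [v_0,v_2,v_3], [v_0,v_2,v_4], [v_0,v_3,v_4], [v_1,v_2,v_3], [v_1,v_2,v_4], [v_1,v_3,v_4], [v_2,v_3,v_4]
  3-simplices (5): [v_0,v_1,v_2,v_3], [v_0,v_1,v_2,v_4], [v_0,v_1,v_3,v_4], [v_0,v_2,v_3,v_4], [v_1,v_2,v_3,v_4]

giving chain groups C_0 ≅ Z^5, C_1 ≅ Z^10, C_2 ≅ Z^10, C_3 ≅ Z^5.

The boundary map ∂_1: C_1 → C_0 sends each edge [p,q] (with p < q) to q − p.
As a 5×10 matrix over Z this has rank 4, with invariant factors (1,1,1,1).

Boundary ∂_2: C_2 → C_1 acts by ∂[p,q,r] = [q,r] − [p,r] + [p,q]. For instance
  ∂[v_0,v_2,v_4] = [v_2,v_4] − [v_0,v_4] + [v_0,v_2],
  ∂[v_1,v_3,v_4] = [v_3,v_4] − [v_1,v_4] + [v_1,v_3].
The 10×10 boundary matrix has rank 6 and Smith normal form diag(1,1,1,1,1,1).

The boundary map ∂_3: C_3 → C_2 sends each 3-simplex σ to the alternating sum Σ_i (−1)^i (σ with its i-th vertex removed). For instance
  ∂[v_0,v_1,v_3,v_4] = [v_1,v_3,v_4] − [v_0,v_3,v_4] + [v_0,v_1,v_4] − [v_0,v_1,v_3],
  ∂[v_0,v_2,v_3,v_4] = [v_2,v_3,v_4] − [v_0,v_3,v_4] + [v_0,v_2,v_4] − [v_0,v_2,v_3].
As a 10×5 matrix over Z this has rank 4, with invariant factors (1,1,1,1).

Now H_k = ker ∂_k / im ∂_{k+1}, so:

  H_0: rank C_0 − rank ∂_1 = 5 − 4 = 1, and the invariant factors of ∂_1 are all 1, so H_0 = Z.
  H_1: rank ker ∂_1 − rank ∂_2 = (10 − 4) − 6 = 0, and the invariant factors of ∂_2 are all 1, so H_1 = 0.
  H_2: rank ker ∂_2 − rank ∂_3 = (10 − 6) − 4 = 0, and the invariant factors of ∂_3 are all 1, so H_2 = 0.
  H_3: rank ker ∂_3 − rank ∂_4 = (5 − 4) − 0 = 1, and there is no ∂_4, so H_3 = Z.

(K is a triangulation of the 3-sphere S^3.)

Hence the Betti numbers are b_0 = 1, b_1 = 0, b_2 = 0, b_3 = 1.

b_0 = 1, b_1 = 0, b_2 = 0, b_3 = 1.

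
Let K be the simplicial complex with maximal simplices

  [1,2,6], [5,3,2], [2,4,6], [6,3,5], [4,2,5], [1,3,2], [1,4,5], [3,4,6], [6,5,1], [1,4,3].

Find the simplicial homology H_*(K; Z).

H_0 = Z,  H_1 = Z/2,  H_2 = 0.

Order the vertices as 1 < 2 < 3 < 4 < 5 < 6. Listing each simplex with vertices in this order, K has dimension 2 with simplices:

  0-simplices (6): [1], [2], [3], [4], [5], [6]
  1-simplices (15): [1,2], [1,3], [1,4], [1,5], [1,6], [2,3], [2,4], [2,5], [2,6], [3,4], [3,5], [3,6], [4,5], [4,6], [5,6]
  2-simplices (10): [1,2,3], [1,2,6], [1,3,4], [1,4,5], [1,5,6], [2,3,5], [2,4,5], [2,4,6], [3,4,6], [3,5,6]

giving chain groups C_0 ≅ Z^6, C_1 ≅ Z^15, C_2 ≅ Z^10.

∂_1: C_1 → C_0 is given by ∂[p,q] = [q] − [p]. For instance
  ∂[2,3] = [3] − [2].
This gives a 6×15 integer matrix of rank 5; reducing to Smith normal form yields diagonal entries (1,1,1,1,1).

∂_2: C_2 → C_1 acts by ∂[p,q,r] = [q,r] − [p,r] + [p,q]. For instance
  ∂[3,5,6] = [5,6] − [3,6] + [3,5],
  ∂[1,5,6] = [5,6] − [1,6] + [1,5].
As a 15×10 matrix over Z this has rank 10, with invariant factors (1,1,1,1,1,1,1,1,1,2).

From H_k ≅ ker(∂_k) / im(∂_{k+1}) we obtain:

  H_0: rank C_0 − rank ∂_1 = 6 − 5 = 1, and the invariant factors of ∂_1 are all 1, so H_0 ≅ Z.
  H_1: rank ker ∂_1 − rank ∂_2 = (15 − 5) − 10 = 0, and ∂_2 has invariant factor 2 > 1, so H_1 ≅ Z/2.
  H_2: rank ker ∂_2 − rank ∂_3 = (10 − 10) − 0 = 0, and there is no ∂_3, so H_2 ≅ 0.

(K is a triangulation of the real projective plane RP^2.)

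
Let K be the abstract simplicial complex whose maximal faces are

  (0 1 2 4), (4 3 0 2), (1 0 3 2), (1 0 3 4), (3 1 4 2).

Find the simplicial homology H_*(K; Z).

Order the vertices as 0 < 1 < 2 < 3 < 4. Listing each simplex with vertices in this order, K has dimension 3 with simplices:

  0-simplices (5): [0], [1], [2], [3], [4]
  1-simplices (10): [0,1], [0,2], [0,3], [0,4], [1,2], [1,3], [1,4], [2,3], [2,4], [3,4]
  2-simplices (10): [0,1,2], [0,1,3], [0,1,4], [0,2,3], [0,2,4], [0,3,4], [1,2,3], [1,2,4], [1,3,4], [2,3,4]
  3-simplices (5): [0,1,2,3], [0,1,2,4], [0,1,3,4], [0,2,3,4], [1,2,3,4]

so the chain groups are C_0 ≅ Z^5, C_1 ≅ Z^10, C_2 ≅ Z^10, C_3 ≅ Z^5.

The boundary map ∂_1: C_1 → C_0 is given by ∂[p,q] = [q] − [p]. For instance
  ∂[1,4] = [4] − [1].
As a 5×10 matrix over Z this has rank 4, with invariant factors (1,1,1,1).

∂_2: C_2 → C_1 sends each 2-simplex [p,q,r] to [q,r] − [p,r] + [p,q]. For instance
  ∂[1,3,4] = [3,4] − [1,4] + [1,3],
  ∂[0,1,3] = [1,3] − [0,3] + [0,1].
The resulting 10×10 matrix has rank 6, and its Smith normal form has invariant factors (1,1,1,1,1,1).

Boundary ∂_3: C_3 → C_2 sends each 3-simplex σ to the alternating sum Σ_i (−1)^i (σ with its i-th vertex removed). For instance
  ∂[0,1,2,4] = [1,2,4] − [0,2,4] + [0,1,4] − [0,1,2],
  ∂[0,1,3,4] = [1,3,4] − [0,3,4] + [0,1,4] − [0,1,3].
The 10×5 boundary matrix has rank 4 and Smith normal form diag(1,1,1,1).

Now H_k = ker ∂_k / im ∂_{k+1}, so:

  H_0: rank C_0 − rank ∂_1 = 5 − 4 = 1, and the invariant factors of ∂_1 are all 1, so H_0 ≅ Z.
  H_1: rank ker ∂_1 − rank ∂_2 = (10 − 4) − 6 = 0, and the invariant factors of ∂_2 are all 1, so H_1 ≅ 0.
  H_2: rank ker ∂_2 − rank ∂_3 = (10 − 6) − 4 = 0, and the invariant factors of ∂_3 are all 1, so H_2 ≅ 0.
  H_3: rank ker ∂_3 − rank ∂_4 = (5 − 4) − 0 = 1, and there is no ∂_4, so H_3 ≅ Z.

As a check, the Euler characteristic is 5 − 10 + 10 − 5 = 0, which agrees with 1 − 0 + 0 − 1 = 0.
(K is a triangulation of the 3-sphere S^3.)

H_0 ≅ Z,  H_1 = 0,  H_2 = 0,  H_3 ≅ Z.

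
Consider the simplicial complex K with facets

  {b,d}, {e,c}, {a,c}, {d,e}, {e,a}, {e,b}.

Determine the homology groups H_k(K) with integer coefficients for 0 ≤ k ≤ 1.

We work with the vertex ordering a < b < c < d < e. The simplices of K, each written with vertices in increasing order, are:

  0-simplices (5): a, b, c, d, e
  1-simplices (6): ac, ae, bd, be, ce, de

giving chain groups C_0 ≅ Z^5, C_1 ≅ Z^6.

Boundary ∂_1: C_1 → C_0 sends each edge [p,q] (with p < q) to q − p.
This gives a 5×6 integer matrix of rank 4; reducing to Smith normal form yields diagonal entries (1,1,1,1).

Now H_k = ker ∂_k / im ∂_{k+1}, so:

  H_0: rank C_0 − rank ∂_1 = 5 − 4 = 1, and the invariant factors of ∂_1 are all 1, so H_0 = Z.
  H_1: rank ker ∂_1 − rank ∂_2 = (6 − 4) − 0 = 2, and there is no ∂_2, so H_1 = Z^2.

(K is a triangulation of a wedge of 2 circles.)

H_0 = Z,  H_1 = Z^2.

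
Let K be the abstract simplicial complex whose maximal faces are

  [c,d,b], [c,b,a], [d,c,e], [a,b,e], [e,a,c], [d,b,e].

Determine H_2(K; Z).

K has 5 vertices, 9 edges, 6 triangles.
rank ∂_2 = 5, rank ∂_3 = 0 ⇒ b_2 = 6 − 5 − 0 = 1. So H_2 ≅ Z.

H_2 ≅ Z.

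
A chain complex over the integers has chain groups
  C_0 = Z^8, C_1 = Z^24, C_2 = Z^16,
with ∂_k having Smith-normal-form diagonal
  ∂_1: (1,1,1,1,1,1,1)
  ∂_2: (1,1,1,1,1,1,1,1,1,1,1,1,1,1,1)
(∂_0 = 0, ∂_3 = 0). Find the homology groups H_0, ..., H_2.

H_0 ≅ Z,  H_1 ≅ Z^2,  H_2 ≅ Z.

H_0: b_0 = 8 − 0 − 7 = 1; torsion from ∂_1 factors > 1: none. So H_0 ≅ Z.
H_1: b_1 = 24 − 7 − 15 = 2; torsion from ∂_2 factors > 1: none. So H_1 ≅ Z^2.
H_2: b_2 = 16 − 15 − 0 = 1; torsion from ∂_3 factors > 1: none. So H_2 ≅ Z.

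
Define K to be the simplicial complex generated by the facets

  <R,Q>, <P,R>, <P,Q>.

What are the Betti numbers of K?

Fix the vertex order P < Q < R and write every simplex with vertices in increasing order. Then dim K = 1 and the simplices of K are:

  0-simplices (3): P, Q, R
  1-simplices (3): PQ, PR, QR

giving chain groups C_0 ≅ Z^3, C_1 ≅ Z^3.

Boundary ∂_1: C_1 → C_0 sends each edge [p,q] (with p < q) to q − p.
The resulting 3×3 matrix has rank 2, and its Smith normal form has invariant factors (1,1).

Computing H_k = (kernel of ∂_k) / (image of ∂_{k+1}):

  H_0: rank C_0 − rank ∂_1 = 3 − 2 = 1, and the invariant factors of ∂_1 are all 1, so H_0 = Z.
  H_1: rank ker ∂_1 − rank ∂_2 = (3 − 2) − 0 = 1, and there is no ∂_2, so H_1 = Z.

(K is a triangulation of the circle S^1.)

Hence the Betti numbers are b_0 = 1, b_1 = 1.

b_0 = 1, b_1 = 1.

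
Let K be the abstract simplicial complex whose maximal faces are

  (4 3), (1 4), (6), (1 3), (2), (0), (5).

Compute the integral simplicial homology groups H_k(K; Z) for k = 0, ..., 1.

Order the vertices as 0 < 1 < 2 < 3 < 4 < 5 < 6. Listing each simplex with vertices in this order, K has dimension 1 with simplices:

  0-simplices (7): [0], [1], [2], [3], [4], [5], [6]
  1-simplices (3): [1,3], [1,4], [3,4]

so the chain groups are C_0 ≅ Z^7, C_1 ≅ Z^3.

Boundary ∂_1: C_1 → C_0 maps an edge to its endpoints' difference, ∂[p,q] = q − p. For instance
  ∂[3,4] = [4] − [3].
As a 7×3 matrix over Z this has rank 2, with invariant factors (1,1).

From H_k ≅ ker(∂_k) / im(∂_{k+1}) we obtain:

  H_0: rank C_0 − rank ∂_1 = 7 − 2 = 5, and the invariant factors of ∂_1 are all 1, so H_0 = Z^5.
  H_1: rank ker ∂_1 − rank ∂_2 = (3 − 2) − 0 = 1, and there is no ∂_2, so H_1 = Z.

H_0 ≅ Z^5,  H_1 ≅ Z.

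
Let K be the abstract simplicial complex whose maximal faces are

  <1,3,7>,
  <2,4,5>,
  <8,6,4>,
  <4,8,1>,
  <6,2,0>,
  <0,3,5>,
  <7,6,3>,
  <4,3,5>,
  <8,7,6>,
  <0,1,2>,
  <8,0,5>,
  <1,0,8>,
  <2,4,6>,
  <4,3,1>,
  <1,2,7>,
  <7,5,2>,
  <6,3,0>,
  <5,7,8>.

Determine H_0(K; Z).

H_0 = Z.

K has 9 vertices, 27 edges, 18 triangles.
rank ∂_0 = 0, rank ∂_1 = 8 ⇒ b_0 = 9 − 0 − 8 = 1; all invariant factors of ∂_1 are 1 so no torsion. So H_0 ≅ Z.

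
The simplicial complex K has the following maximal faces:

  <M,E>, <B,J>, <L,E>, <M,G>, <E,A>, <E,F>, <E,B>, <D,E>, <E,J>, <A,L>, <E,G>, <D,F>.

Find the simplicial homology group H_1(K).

H_1 ≅ Z^4.

K has 9 vertices, 12 edges.
rank ∂_1 = 8, rank ∂_2 = 0 ⇒ b_1 = 12 − 8 − 0 = 4. So H_1 ≅ Z^4.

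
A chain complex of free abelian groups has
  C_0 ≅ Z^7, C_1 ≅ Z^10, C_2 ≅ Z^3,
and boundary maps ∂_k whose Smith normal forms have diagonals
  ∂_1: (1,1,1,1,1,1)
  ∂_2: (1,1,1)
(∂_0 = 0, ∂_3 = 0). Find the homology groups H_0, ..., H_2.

H_0: b_0 = 7 − 0 − 6 = 1; torsion from ∂_1 factors > 1: none. So H_0 = Z.
H_1: b_1 = 10 − 6 − 3 = 1; torsion from ∂_2 factors > 1: none. So H_1 = Z.
H_2: b_2 = 3 − 3 − 0 = 0; torsion from ∂_3 factors > 1: none. So H_2 = 0.

H_0 = Z,  H_1 = Z,  H_2 = 0.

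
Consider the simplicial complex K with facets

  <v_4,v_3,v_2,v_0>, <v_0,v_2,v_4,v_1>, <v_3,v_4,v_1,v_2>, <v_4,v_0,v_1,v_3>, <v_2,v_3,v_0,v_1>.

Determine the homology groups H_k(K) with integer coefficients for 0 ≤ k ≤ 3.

H_0 ≅ Z,  H_1 = 0,  H_2 = 0,  H_3 ≅ Z.

Order the vertices as v_0 < v_1 < v_2 < v_3 < v_4. Listing each simplex with vertices in this order, K has dimension 3 with simplices:

  0-simplices (5): [v_0], [v_1], [v_2], [v_3], [v_4]
  1-simplices (10): [v_0,v_1], [v_0,v_2], [v_0,v_3], [v_0,v_4], [v_1,v_2], [v_1,v_3], [v_1,v_4], [v_2,v_3], [v_2,v_4], [v_3,v_4]
  2-simplices (10): [v_0,v_1,v_2], [v_0,v_1,v_3], [v_0,v_1,v_4], [v_0,v_2,v_3], [v_0,v_2,v_4], [v_0,v_3,v_4], [v_1,v_2,v_3], [v_1,v_2,v_4], [v_1,v_3,v_4], [v_2,v_3,v_4]
  3-simplices (5): [v_0,v_1,v_2,v_3], [v_0,v_1,v_2,v_4], [v_0,v_1,v_3,v_4], [v_0,v_2,v_3,v_4], [v_1,v_2,v_3,v_4]

giving chain groups C_0 ≅ Z^5, C_1 ≅ Z^10, C_2 ≅ Z^10, C_3 ≅ Z^5.

∂_1: C_1 → C_0 is given by ∂[p,q] = [q] − [p].
The resulting 5×10 matrix has rank 4, and its Smith normal form has invariant factors (1,1,1,1).

Boundary ∂_2: C_2 → C_1 sends each 2-simplex [p,q,r] to [q,r] − [p,r] + [p,q]. For instance
  ∂[v_0,v_1,v_4] = [v_1,v_4] − [v_0,v_4] + [v_0,v_1],
  ∂[v_0,v_2,v_4] = [v_2,v_4] − [v_0,v_4] + [v_0,v_2].
The 10×10 boundary matrix has rank 6 and Smith normal form diag(1,1,1,1,1,1).

∂_3: C_3 → C_2 sends each 3-simplex σ to the alternating sum Σ_i (−1)^i (σ with its i-th vertex removed). For instance
  ∂[v_1,v_2,v_3,v_4] = [v_2,v_3,v_4] − [v_1,v_3,v_4] + [v_1,v_2,v_4] − [v_1,v_2,v_3],
  ∂[v_0,v_1,v_2,v_3] = [v_1,v_2,v_3] − [v_0,v_2,v_3] + [v_0,v_1,v_3] − [v_0,v_1,v_2].
As a 10×5 matrix over Z this has rank 4, with invariant factors (1,1,1,1).

Computing H_k = (kernel of ∂_k) / (image of ∂_{k+1}):

  H_0: rank C_0 − rank ∂_1 = 5 − 4 = 1, and the invariant factors of ∂_1 are all 1, so H_0 ≅ Z.
  H_1: rank ker ∂_1 − rank ∂_2 = (10 − 4) − 6 = 0, and the invariant factors of ∂_2 are all 1, so H_1 ≅ 0.
  H_2: rank ker ∂_2 − rank ∂_3 = (10 − 6) − 4 = 0, and the invariant factors of ∂_3 are all 1, so H_2 ≅ 0.
  H_3: rank ker ∂_3 − rank ∂_4 = (5 − 4) − 0 = 1, and there is no ∂_4, so H_3 ≅ Z.

As a check, the Euler characteristic is 5 − 10 + 10 − 5 = 0, which agrees with 1 − 0 + 0 − 1 = 0.
(K is a triangulation of the 3-sphere S^3.)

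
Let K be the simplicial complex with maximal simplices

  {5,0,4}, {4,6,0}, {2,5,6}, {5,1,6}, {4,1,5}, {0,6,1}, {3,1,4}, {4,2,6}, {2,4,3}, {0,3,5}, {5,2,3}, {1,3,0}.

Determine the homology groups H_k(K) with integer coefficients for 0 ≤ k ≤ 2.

H_0 = Z,  H_1 = Z/2,  H_2 = 0.

We work with the vertex ordering 0 < 1 < 2 < 3 < 4 < 5 < 6. The simplices of K, each written with vertices in increasing order, are:

  0-simplices (7): [0], [1], [2], [3], [4], [5], [6]
  1-simplices (18): [0,1], [0,3], [0,4], [0,5], [0,6], [1,3], [1,4], [1,5], [1,6], [2,3], [2,4], [2,5], [2,6], [3,4], [3,5], [4,5], [4,6], [5,6]
  2-simplices (12): [0,1,3], [0,1,6], [0,3,5], [0,4,5], [0,4,6], [1,3,4], [1,4,5], [1,5,6], [2,3,4], [2,3,5], [2,4,6], [2,5,6]

giving chain groups C_0 ≅ Z^7, C_1 ≅ Z^18, C_2 ≅ Z^12.

The boundary map ∂_1: C_1 → C_0 sends each edge [p,q] (with p < q) to q − p.
This gives a 7×18 integer matrix of rank 6; reducing to Smith normal form yields diagonal entries (1,1,1,1,1,1).

The boundary map ∂_2: C_2 → C_1 maps a triangle to the signed sum of its edges. For instance
  ∂[0,1,3] = [1,3] − [0,3] + [0,1],
  ∂[0,1,6] = [1,6] − [0,6] + [0,1].
The 18×12 boundary matrix has rank 12 and Smith normal form diag(1,1,1,1,1,1,1,1,1,1,1,2).

Computing H_k = (kernel of ∂_k) / (image of ∂_{k+1}):

  H_0: rank C_0 − rank ∂_1 = 7 − 6 = 1, and the invariant factors of ∂_1 are all 1, so H_0 ≅ Z.
  H_1: rank ker ∂_1 − rank ∂_2 = (18 − 6) − 12 = 0, and ∂_2 has invariant factor 2 > 1, so H_1 ≅ Z/2.
  H_2: rank ker ∂_2 − rank ∂_3 = (12 − 12) − 0 = 0, and there is no ∂_3, so H_2 ≅ 0.

As a check, the Euler characteristic is 7 − 18 + 12 = 1, which agrees with 1 − 0 + 0 = 1.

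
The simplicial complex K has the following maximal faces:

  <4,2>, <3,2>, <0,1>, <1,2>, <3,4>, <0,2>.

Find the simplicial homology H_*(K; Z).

H_0 = Z,  H_1 = Z^2.

Fix the vertex order 0 < 1 < 2 < 3 < 4 and write every simplex with vertices in increasing order. Then dim K = 1 and the simplices of K are:

  0-simplices (5): [0], [1], [2], [3], [4]
  1-simplices (6): [0,1], [0,2], [1,2], [2,3], [2,4], [3,4]

giving chain groups C_0 ≅ Z^5, C_1 ≅ Z^6.

The boundary map ∂_1: C_1 → C_0 maps an edge to its endpoints' difference, ∂[p,q] = q − p.
This gives a 5×6 integer matrix of rank 4; reducing to Smith normal form yields diagonal entries (1,1,1,1).

Computing H_k = (kernel of ∂_k) / (image of ∂_{k+1}):

  H_0: rank C_0 − rank ∂_1 = 5 − 4 = 1, and the invariant factors of ∂_1 are all 1, so H_0 = Z.
  H_1: rank ker ∂_1 − rank ∂_2 = (6 − 4) − 0 = 2, and there is no ∂_2, so H_1 = Z^2.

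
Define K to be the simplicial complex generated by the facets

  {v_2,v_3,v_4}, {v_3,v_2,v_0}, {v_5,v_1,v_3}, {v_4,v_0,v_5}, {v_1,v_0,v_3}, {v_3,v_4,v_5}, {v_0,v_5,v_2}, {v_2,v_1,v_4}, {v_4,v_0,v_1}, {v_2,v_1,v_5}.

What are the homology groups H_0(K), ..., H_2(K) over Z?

H_0 ≅ Z,  H_1 ≅ Z/2,  H_2 = 0.

Order the vertices as v_0 < v_1 < v_2 < v_3 < v_4 < v_5. Listing each simplex with vertices in this order, K has dimension 2 with simplices:

  0-simplices (6): [v_0], [v_1], [v_2], [v_3], [v_4], [v_5]
  1-simplices (15): (15 of them)
  2-simplices (10): [v_0,v_1,v_3], [v_0,v_1,v_4], [v_0,v_2,v_3], [v_0,v_2,v_5], [v_0,v_4,v_5], [v_1,v_2,v_4], [v_1,v_2,v_5], [v_1,v_3,v_5], [v_2,v_3,v_4], [v_3,v_4,v_5]

giving chain groups C_0 ≅ Z^6, C_1 ≅ Z^15, C_2 ≅ Z^10.

∂_1: C_1 → C_0 maps an edge to its endpoints' difference, ∂[p,q] = q − p. For instance
  ∂[v_1,v_5] = [v_5] − [v_1].
As a 6×15 matrix over Z this has rank 5, with invariant factors (1,1,1,1,1).

∂_2: C_2 → C_1 maps a triangle to the signed sum of its edges. For instance
  ∂[v_0,v_2,v_5] = [v_2,v_5] − [v_0,v_5] + [v_0,v_2],
  ∂[v_1,v_3,v_5] = [v_3,v_5] − [v_1,v_5] + [v_1,v_3].
The resulting 15×10 matrix has rank 10, and its Smith normal form has invariant factors (1,1,1,1,1,1,1,1,1,2).

Computing H_k = (kernel of ∂_k) / (image of ∂_{k+1}):

  H_0: rank C_0 − rank ∂_1 = 6 − 5 = 1, and the invariant factors of ∂_1 are all 1, so H_0 = Z.
  H_1: rank ker ∂_1 − rank ∂_2 = (15 − 5) − 10 = 0, and ∂_2 has invariant factor 2 > 1, so H_1 = Z/2.
  H_2: rank ker ∂_2 − rank ∂_3 = (10 − 10) − 0 = 0, and there is no ∂_3, so H_2 = 0.

As a check, the Euler characteristic is 6 − 15 + 10 = 1, which agrees with 1 − 0 + 0 = 1.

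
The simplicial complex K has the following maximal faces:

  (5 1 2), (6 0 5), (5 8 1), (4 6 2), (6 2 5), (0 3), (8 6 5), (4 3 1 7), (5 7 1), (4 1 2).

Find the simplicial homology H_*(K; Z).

We work with the vertex ordering 0 < 1 < 2 < 3 < 4 < 5 < 6 < 7 < 8. The simplices of K, each written with vertices in increasing order, are:

  0-simplices (9): [0], [1], [2], [3], [4], [5], [6], [7], [8]
  1-simplices (20): [0,3], [0,5], [0,6], [1,2], [1,3], [1,4], [1,5], [1,7], [1,8], [2,4], [2,5], [2,6], [3,4], [3,7], [4,6], [4,7], [5,6], [5,7], [5,8], [6,8]
  2-simplices (12): [0,5,6], [1,2,4], [1,2,5], [1,3,4], [1,3,7], [1,4,7], [1,5,7], [1,5,8], [2,4,6], [2,5,6], [3,4,7], [5,6,8]
  3-simplices (1): [1,3,4,7]

giving chain groups C_0 ≅ Z^9, C_1 ≅ Z^20, C_2 ≅ Z^12, C_3 ≅ Z^1.

∂_1: C_1 → C_0 maps an edge to its endpoints' difference, ∂[p,q] = q − p.
The resulting 9×20 matrix has rank 8, and its Smith normal form has invariant factors (1,1,1,1,1,1,1,1).

∂_2: C_2 → C_1 maps a triangle to the signed sum of its edges. For instance
  ∂[1,3,4] = [3,4] − [1,4] + [1,3],
  ∂[1,2,4] = [2,4] − [1,4] + [1,2].
As a 20×12 matrix over Z this has rank 11, with invariant factors (1,1,1,1,1,1,1,1,1,1,1).

Boundary ∂_3: C_3 → C_2 sends each 3-simplex σ to the alternating sum Σ_i (−1)^i (σ with its i-th vertex removed). For instance
  ∂[1,3,4,7] = [3,4,7] − [1,4,7] + [1,3,7] − [1,3,4].
As a 12×1 matrix over Z this has rank 1, with invariant factors (1).

Now H_k = ker ∂_k / im ∂_{k+1}, so:

  H_0: rank C_0 − rank ∂_1 = 9 − 8 = 1, and the invariant factors of ∂_1 are all 1, so H_0 = Z.
  H_1: rank ker ∂_1 − rank ∂_2 = (20 − 8) − 11 = 1, and the invariant factors of ∂_2 are all 1, so H_1 = Z.
  H_2: rank ker ∂_2 − rank ∂_3 = (12 − 11) − 1 = 0, and the invariant factors of ∂_3 are all 1, so H_2 = 0.
  H_3: rank ker ∂_3 − rank ∂_4 = (1 − 1) − 0 = 0, and there is no ∂_4, so H_3 = 0.

H_0 ≅ Z,  H_1 ≅ Z,  H_2 = 0,  H_3 = 0.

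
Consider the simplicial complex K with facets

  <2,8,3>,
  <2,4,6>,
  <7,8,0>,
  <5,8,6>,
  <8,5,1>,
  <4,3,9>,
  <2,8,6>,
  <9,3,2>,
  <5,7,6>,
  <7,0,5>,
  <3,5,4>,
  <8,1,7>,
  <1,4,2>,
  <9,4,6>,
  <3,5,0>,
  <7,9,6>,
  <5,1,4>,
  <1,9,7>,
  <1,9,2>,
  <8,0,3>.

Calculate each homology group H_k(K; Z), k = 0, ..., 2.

H_0 ≅ Z,  H_1 ≅ Z ⊕ Z/2,  H_2 = 0.

Order the vertices as 0 < 1 < 2 < 3 < 4 < 5 < 6 < 7 < 8 < 9. Listing each simplex with vertices in this order, K has dimension 2 with simplices:

  0-simplices (10): [0], [1], [2], [3], [4], [5], [6], [7], [8], [9]
  1-simplices (30): (30 of them)
  2-simplices (20): (20 of them)

so the chain groups are C_0 ≅ Z^10, C_1 ≅ Z^30, C_2 ≅ Z^20.

Boundary ∂_1: C_1 → C_0 is given by ∂[p,q] = [q] − [p]. For instance
  ∂[1,8] = [8] − [1].
The resulting 10×30 matrix has rank 9, and its Smith normal form has invariant factors (1,1,1,1,1,1,1,1,1).

∂_2: C_2 → C_1 maps a triangle to the signed sum of its edges. For instance
  ∂[1,7,9] = [7,9] − [1,9] + [1,7],
  ∂[2,3,8] = [3,8] − [2,8] + [2,3].
The 30×20 boundary matrix has rank 20 and Smith normal form diag(1,1,1,1,1,1,1,1,1,1,1,1,1,1,1,1,1,1,1,2).

Reading off H_k = ker ∂_k / im ∂_{k+1}:

  H_0: rank C_0 − rank ∂_1 = 10 − 9 = 1, and the invariant factors of ∂_1 are all 1, so H_0 ≅ Z.
  H_1: rank ker ∂_1 − rank ∂_2 = (30 − 9) − 20 = 1, and ∂_2 has invariant factor 2 > 1, so H_1 ≅ Z ⊕ Z/2.
  H_2: rank ker ∂_2 − rank ∂_3 = (20 − 20) − 0 = 0, and there is no ∂_3, so H_2 ≅ 0.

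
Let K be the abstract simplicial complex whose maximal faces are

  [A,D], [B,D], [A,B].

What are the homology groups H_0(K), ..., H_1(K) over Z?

H_0 ≅ Z,  H_1 ≅ Z.

We work with the vertex ordering A < B < D. The simplices of K, each written with vertices in increasing order, are:

  0-simplices (3): A, B, D
  1-simplices (3): AB, AD, BD

so the chain groups are C_0 ≅ Z^3, C_1 ≅ Z^3.

The boundary map ∂_1: C_1 → C_0 is given by ∂[p,q] = [q] − [p]. For instance
  ∂AB = B − A.
This gives a 3×3 integer matrix of rank 2; reducing to Smith normal form yields diagonal entries (1,1).

Reading off H_k = ker ∂_k / im ∂_{k+1}:

  H_0: rank C_0 − rank ∂_1 = 3 − 2 = 1, and the invariant factors of ∂_1 are all 1, so H_0 ≅ Z.
  H_1: rank ker ∂_1 − rank ∂_2 = (3 − 2) − 0 = 1, and there is no ∂_2, so H_1 ≅ Z.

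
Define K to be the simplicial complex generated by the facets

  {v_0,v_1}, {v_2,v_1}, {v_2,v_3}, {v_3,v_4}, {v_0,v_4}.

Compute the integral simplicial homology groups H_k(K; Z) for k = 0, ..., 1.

H_0 = Z,  H_1 = Z.

Order the vertices as v_0 < v_1 < v_2 < v_3 < v_4. Listing each simplex with vertices in this order, K has dimension 1 with simplices:

  0-simplices (5): [v_0], [v_1], [v_2], [v_3], [v_4]
  1-simplices (5): [v_0,v_1], [v_0,v_4], [v_1,v_2], [v_2,v_3], [v_3,v_4]

so the chain groups are C_0 ≅ Z^5, C_1 ≅ Z^5.

∂_1: C_1 → C_0 sends each edge [p,q] (with p < q) to q − p. For instance
  ∂[v_2,v_3] = [v_3] − [v_2].
The resulting 5×5 matrix has rank 4, and its Smith normal form has invariant factors (1,1,1,1).

Reading off H_k = ker ∂_k / im ∂_{k+1}:

  H_0: rank C_0 − rank ∂_1 = 5 − 4 = 1, and the invariant factors of ∂_1 are all 1, so H_0 = Z.
  H_1: rank ker ∂_1 − rank ∂_2 = (5 − 4) − 0 = 1, and there is no ∂_2, so H_1 = Z.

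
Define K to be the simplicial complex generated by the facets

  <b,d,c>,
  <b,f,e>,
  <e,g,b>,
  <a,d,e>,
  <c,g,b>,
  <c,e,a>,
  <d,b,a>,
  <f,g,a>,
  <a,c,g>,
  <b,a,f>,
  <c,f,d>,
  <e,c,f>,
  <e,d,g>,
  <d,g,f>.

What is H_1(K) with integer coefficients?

Order the vertices as a < b < c < d < e < f < g. Listing each simplex with vertices in this order, K has dimension 2 with simplices:

  0-simplices (7): a, b, c, d, e, f, g
  1-simplices (21): ab, ac, ad, ae, af, ag, bc, bd, be, bf, bg, cd, ce, cf, cg, de, df, dg, ef, eg, fg
  2-simplices (14): abd, abf, ace, acg, ade, afg, bcd, bcg, bef, beg, cdf, cef, deg, dfg

so the chain groups are C_0 ≅ Z^7, C_1 ≅ Z^21, C_2 ≅ Z^14.

Boundary ∂_1: C_1 → C_0 maps an edge to its endpoints' difference, ∂[p,q] = q − p.
The 7×21 boundary matrix has rank 6 and Smith normal form diag(1,1,1,1,1,1).

Boundary ∂_2: C_2 → C_1 maps a triangle to the signed sum of its edges. For instance
  ∂abd = bd − ad + ab,
  ∂acg = cg − ag + ac.
The 21×14 boundary matrix has rank 13 and Smith normal form diag(1,1,1,1,1,1,1,1,1,1,1,1,1).

Reading off H_k = ker ∂_k / im ∂_{k+1}:

  H_1: rank ker ∂_1 − rank ∂_2 = (21 − 6) − 13 = 2, and the invariant factors of ∂_2 are all 1, so H_1 ≅ Z^2.

H_1 = Z^2.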